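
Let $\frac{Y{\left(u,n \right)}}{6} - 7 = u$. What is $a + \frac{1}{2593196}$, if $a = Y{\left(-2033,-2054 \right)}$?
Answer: $- \frac{31522890575}{2593196} \approx -12156.0$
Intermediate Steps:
$Y{\left(u,n \right)} = 42 + 6 u$
$a = -12156$ ($a = 42 + 6 \left(-2033\right) = 42 - 12198 = -12156$)
$a + \frac{1}{2593196} = -12156 + \frac{1}{2593196} = - \frac{31522890575}{2593196}$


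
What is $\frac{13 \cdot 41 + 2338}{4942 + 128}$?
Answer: $\frac{957}{1690} \approx 0.56627$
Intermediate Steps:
$\frac{13 \cdot 41 + 2338}{4942 + 128} = \frac{533 + 2338}{5070} = 2871 \cdot \frac{1}{5070} = \frac{957}{1690}$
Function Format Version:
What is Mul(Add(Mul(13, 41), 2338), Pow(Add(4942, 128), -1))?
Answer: Rational(957, 1690) ≈ 0.56627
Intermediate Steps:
Mul(Add(Mul(13, 41), 2338), Pow(Add(4942, 128), -1)) = Mul(Add(533, 2338), Pow(5070, -1)) = Mul(2871, Rational(1, 5070)) = Rational(957, 1690)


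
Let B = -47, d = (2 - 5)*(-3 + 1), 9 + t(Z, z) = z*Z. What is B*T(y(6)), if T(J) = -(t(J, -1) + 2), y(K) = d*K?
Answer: -2021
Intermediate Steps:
t(Z, z) = -9 + Z*z (t(Z, z) = -9 + z*Z = -9 + Z*z)
d = 6 (d = -3*(-2) = 6)
y(K) = 6*K
T(J) = 7 + J (T(J) = -((-9 + J*(-1)) + 2) = -((-9 - J) + 2) = -(-7 - J) = 7 + J)
B*T(y(6)) = -47*(7 + 6*6) = -47*(7 + 36) = -47*43 = -2021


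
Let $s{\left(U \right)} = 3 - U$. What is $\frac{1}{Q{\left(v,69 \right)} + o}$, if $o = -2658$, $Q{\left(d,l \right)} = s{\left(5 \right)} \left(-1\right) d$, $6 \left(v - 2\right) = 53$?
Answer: $- \frac{3}{7909} \approx -0.00037931$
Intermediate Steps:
$v = \frac{65}{6}$ ($v = 2 + \frac{1}{6} \cdot 53 = 2 + \frac{53}{6} = \frac{65}{6} \approx 10.833$)
$Q{\left(d,l \right)} = 2 d$ ($Q{\left(d,l \right)} = \left(3 - 5\right) \left(-1\right) d = \left(-2\right) \left(-1\right) d = 2 d$)
$\frac{1}{Q{\left(v,69 \right)} + o} = \frac{1}{2 \cdot \frac{65}{6} - 2658} = \frac{1}{\frac{65}{3} - 2658} = \frac{1}{- \frac{7909}{3}} = - \frac{3}{7909}$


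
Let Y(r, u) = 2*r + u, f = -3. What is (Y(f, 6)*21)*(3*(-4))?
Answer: 0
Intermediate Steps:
Y(r, u) = u + 2*r
(Y(f, 6)*21)*(3*(-4)) = ((6 + 2*(-3))*21)*(3*(-4)) = ((6 - 6)*21)*(-12) = (0*21)*(-12) = 0*(-12) = 0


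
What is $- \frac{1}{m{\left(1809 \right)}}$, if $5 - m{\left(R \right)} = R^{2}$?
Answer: $\frac{1}{3272476} \approx 3.0558 \cdot 10^{-7}$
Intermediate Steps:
$m{\left(R \right)} = 5 - R^{2}$
$- \frac{1}{m{\left(1809 \right)}} = - \frac{1}{5 - 1809^{2}} = - \frac{1}{5 - 3272481} = - \frac{1}{-3272476} = \left(-1\right) \left(- \frac{1}{3272476}\right) = \frac{1}{3272476}$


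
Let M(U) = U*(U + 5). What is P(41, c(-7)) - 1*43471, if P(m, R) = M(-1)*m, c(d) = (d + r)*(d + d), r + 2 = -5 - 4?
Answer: -43635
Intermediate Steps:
r = -11 (r = -2 + (-5 - 4) = -2 - 9 = -11)
M(U) = U*(5 + U)
c(d) = 2*d*(-11 + d) (c(d) = (d - 11)*(d + d) = (-11 + d)*(2*d) = 2*d*(-11 + d))
P(m, R) = -4*m (P(m, R) = (-(5 - 1))*m = (-1*4)*m = -4*m)
P(41, c(-7)) - 1*43471 = -4*41 - 1*43471 = -164 - 43471 = -43635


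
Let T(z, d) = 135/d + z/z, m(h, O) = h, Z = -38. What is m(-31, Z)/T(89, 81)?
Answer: -93/8 ≈ -11.625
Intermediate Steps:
T(z, d) = 1 + 135/d (T(z, d) = 135/d + 1 = 1 + 135/d)
m(-31, Z)/T(89, 81) = -31*81/(135 + 81) = -31/((1/81)*216) = -31/8/3 = -31*3/8 = -93/8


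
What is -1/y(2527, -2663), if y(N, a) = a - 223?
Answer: 1/2886 ≈ 0.00034650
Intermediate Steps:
y(N, a) = -223 + a
-1/y(2527, -2663) = -1/(-223 - 2663) = -1/(-2886) = -1*(-1/2886) = 1/2886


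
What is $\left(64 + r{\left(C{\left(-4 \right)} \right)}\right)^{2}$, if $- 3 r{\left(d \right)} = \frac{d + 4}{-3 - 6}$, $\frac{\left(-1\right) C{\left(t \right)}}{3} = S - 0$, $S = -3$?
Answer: $\frac{3031081}{729} \approx 4157.9$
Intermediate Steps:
$C{\left(t \right)} = 9$ ($C{\left(t \right)} = - 3 \left(-3 - 0\right) = - 3 \left(-3 + 0\right) = \left(-3\right) \left(-3\right) = 9$)
$r{\left(d \right)} = \frac{4}{27} + \frac{d}{27}$ ($r{\left(d \right)} = - \frac{\left(d + 4\right) \frac{1}{-3 - 6}}{3} = - \frac{\left(4 + d\right) \frac{1}{-9}}{3} = - \frac{\left(4 + d\right) \left(- \frac{1}{9}\right)}{3} = - \frac{- \frac{4}{9} - \frac{d}{9}}{3} = \frac{4}{27} + \frac{d}{27}$)
$\left(64 + r{\left(C{\left(-4 \right)} \right)}\right)^{2} = \left(64 + \left(\frac{4}{27} + \frac{1}{27} \cdot 9\right)\right)^{2} = \left(64 + \left(\frac{4}{27} + \frac{1}{3}\right)\right)^{2} = \left(64 + \frac{13}{27}\right)^{2} = \left(\frac{1741}{27}\right)^{2} = \frac{3031081}{729}$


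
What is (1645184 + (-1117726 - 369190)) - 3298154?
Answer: -3139886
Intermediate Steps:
(1645184 + (-1117726 - 369190)) - 3298154 = (1645184 - 1486916) - 3298154 = 158268 - 3298154 = -3139886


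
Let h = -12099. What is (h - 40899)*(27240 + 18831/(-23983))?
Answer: -34622432160822/23983 ≈ -1.4436e+9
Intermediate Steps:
(h - 40899)*(27240 + 18831/(-23983)) = (-12099 - 40899)*(27240 + 18831/(-23983)) = -52998*(27240 + 18831*(-1/23983)) = -52998*(27240 - 18831/23983) = -52998*653278089/23983 = -34622432160822/23983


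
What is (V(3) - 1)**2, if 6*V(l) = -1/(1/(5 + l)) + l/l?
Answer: 169/36 ≈ 4.6944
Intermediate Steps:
V(l) = -2/3 - l/6 (V(l) = (-1/(1/(5 + l)) + l/l)/6 = (-(5 + l) + 1)/6 = ((-5 - l) + 1)/6 = (-4 - l)/6 = -2/3 - l/6)
(V(3) - 1)**2 = ((-2/3 - 1/6*3) - 1)**2 = ((-2/3 - 1/2) - 1)**2 = (-7/6 - 1)**2 = (-13/6)**2 = 169/36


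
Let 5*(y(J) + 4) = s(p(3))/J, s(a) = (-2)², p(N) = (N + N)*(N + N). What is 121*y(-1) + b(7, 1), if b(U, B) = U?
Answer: -2869/5 ≈ -573.80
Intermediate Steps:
p(N) = 4*N² (p(N) = (2*N)*(2*N) = 4*N²)
s(a) = 4
y(J) = -4 + 4/(5*J) (y(J) = -4 + (4/J)/5 = -4 + 4/(5*J))
121*y(-1) + b(7, 1) = 121*(-4 + (⅘)/(-1)) + 7 = 121*(-4 + (⅘)*(-1)) + 7 = 121*(-4 - ⅘) + 7 = 121*(-24/5) + 7 = -2904/5 + 7 = -2869/5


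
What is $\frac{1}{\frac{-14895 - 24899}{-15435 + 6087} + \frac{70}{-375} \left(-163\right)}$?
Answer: $\frac{38950}{1350927} \approx 0.028832$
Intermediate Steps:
$\frac{1}{\frac{-14895 - 24899}{-15435 + 6087} + \frac{70}{-375} \left(-163\right)} = \frac{1}{- \frac{39794}{-9348} + 70 \left(- \frac{1}{375}\right) \left(-163\right)} = \frac{1}{\left(-39794\right) \left(- \frac{1}{9348}\right) - - \frac{2282}{75}} = \frac{1}{\frac{19897}{4674} + \frac{2282}{75}} = \frac{1}{\frac{1350927}{38950}} = \frac{38950}{1350927}$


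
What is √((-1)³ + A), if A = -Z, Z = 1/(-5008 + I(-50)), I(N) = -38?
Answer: I*√30270/174 ≈ 0.9999*I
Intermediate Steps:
Z = -1/5046 (Z = 1/(-5008 - 38) = 1/(-5046) = -1/5046 ≈ -0.00019818)
A = 1/5046 (A = -1*(-1/5046) = 1/5046 ≈ 0.00019818)
√((-1)³ + A) = √((-1)³ + 1/5046) = √(-1 + 1/5046) = √(-5045/5046) = I*√30270/174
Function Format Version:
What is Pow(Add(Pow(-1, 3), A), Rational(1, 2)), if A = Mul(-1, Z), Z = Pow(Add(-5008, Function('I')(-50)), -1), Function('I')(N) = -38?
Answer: Mul(Rational(1, 174), I, Pow(30270, Rational(1, 2))) ≈ Mul(0.99990, I)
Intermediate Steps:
Z = Rational(-1, 5046) (Z = Pow(Add(-5008, -38), -1) = Pow(-5046, -1) = Rational(-1, 5046) ≈ -0.00019818)
A = Rational(1, 5046) (A = Mul(-1, Rational(-1, 5046)) = Rational(1, 5046) ≈ 0.00019818)
Pow(Add(Pow(-1, 3), A), Rational(1, 2)) = Pow(Add(Pow(-1, 3), Rational(1, 5046)), Rational(1, 2)) = Pow(Add(-1, Rational(1, 5046)), Rational(1, 2)) = Pow(Rational(-5045, 5046), Rational(1, 2)) = Mul(Rational(1, 174), I, Pow(30270, Rational(1, 2)))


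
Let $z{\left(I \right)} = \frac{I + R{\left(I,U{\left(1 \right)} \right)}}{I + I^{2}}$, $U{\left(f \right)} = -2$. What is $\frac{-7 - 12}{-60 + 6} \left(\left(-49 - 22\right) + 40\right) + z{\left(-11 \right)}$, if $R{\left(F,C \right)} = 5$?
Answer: $- \frac{32557}{2970} \approx -10.962$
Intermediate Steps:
$z{\left(I \right)} = \frac{5 + I}{I + I^{2}}$ ($z{\left(I \right)} = \frac{I + 5}{I + I^{2}} = \frac{5 + I}{I + I^{2}}$)
$\frac{-7 - 12}{-60 + 6} \left(\left(-49 - 22\right) + 40\right) + z{\left(-11 \right)} = \frac{-7 - 12}{-60 + 6} \left(\left(-49 - 22\right) + 40\right) + \frac{5 - 11}{\left(-11\right) \left(1 - 11\right)} = - \frac{19}{-54} \left(-71 + 40\right) - \frac{1}{11} \frac{1}{-10} \left(-6\right) = \left(-19\right) \left(- \frac{1}{54}\right) \left(-31\right) - \left(- \frac{1}{110}\right) \left(-6\right) = \frac{19}{54} \left(-31\right) - \frac{3}{55} = - \frac{589}{54} - \frac{3}{55} = - \frac{32557}{2970}$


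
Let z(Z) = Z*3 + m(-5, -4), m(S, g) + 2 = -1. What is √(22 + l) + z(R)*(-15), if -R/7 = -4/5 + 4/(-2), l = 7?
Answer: -837 + √29 ≈ -831.62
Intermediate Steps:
m(S, g) = -3 (m(S, g) = -2 - 1 = -3)
R = 98/5 (R = -7*(-4/5 + 4/(-2)) = -7*(-4*⅕ + 4*(-½)) = -7*(-⅘ - 2) = -7*(-14/5) = 98/5 ≈ 19.600)
z(Z) = -3 + 3*Z (z(Z) = Z*3 - 3 = 3*Z - 3 = -3 + 3*Z)
√(22 + l) + z(R)*(-15) = √(22 + 7) + (-3 + 3*(98/5))*(-15) = √29 + (-3 + 294/5)*(-15) = √29 + (279/5)*(-15) = √29 - 837 = -837 + √29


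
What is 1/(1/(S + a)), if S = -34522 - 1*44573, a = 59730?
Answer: -19365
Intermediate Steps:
S = -79095 (S = -34522 - 44573 = -79095)
1/(1/(S + a)) = 1/(1/(-79095 + 59730)) = 1/(1/(-19365)) = 1/(-1/19365) = -19365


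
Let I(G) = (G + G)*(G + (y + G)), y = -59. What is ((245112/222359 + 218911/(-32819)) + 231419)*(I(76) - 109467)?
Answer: -160991433784847797218/7297600021 ≈ -2.2061e+10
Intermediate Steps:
I(G) = 2*G*(-59 + 2*G) (I(G) = (G + G)*(G + (-59 + G)) = (2*G)*(-59 + 2*G) = 2*G*(-59 + 2*G))
((245112/222359 + 218911/(-32819)) + 231419)*(I(76) - 109467) = ((245112/222359 + 218911/(-32819)) + 231419)*(2*76*(-59 + 2*76) - 109467) = ((245112*(1/222359) + 218911*(-1/32819)) + 231419)*(2*76*(-59 + 152) - 109467) = ((245112/222359 - 218911/32819) + 231419)*(2*76*93 - 109467) = (-40632500321/7297600021 + 231419)*(14136 - 109467) = (1688762666759478/7297600021)*(-95331) = -160991433784847797218/7297600021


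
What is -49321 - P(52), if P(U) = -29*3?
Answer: -49234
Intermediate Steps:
P(U) = -87
-49321 - P(52) = -49321 - 1*(-87) = -49321 + 87 = -49234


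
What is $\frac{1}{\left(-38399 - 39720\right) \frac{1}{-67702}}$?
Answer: $\frac{67702}{78119} \approx 0.86665$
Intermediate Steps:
$\frac{1}{\left(-38399 - 39720\right) \frac{1}{-67702}} = \frac{1}{\left(-38399 - 39720\right) \left(- \frac{1}{67702}\right)} = \frac{1}{\left(-78119\right) \left(- \frac{1}{67702}\right)} = \frac{1}{\frac{78119}{67702}} = \frac{67702}{78119}$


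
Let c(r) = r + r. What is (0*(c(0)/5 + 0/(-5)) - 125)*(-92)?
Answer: 11500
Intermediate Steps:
c(r) = 2*r
(0*(c(0)/5 + 0/(-5)) - 125)*(-92) = (0*((2*0)/5 + 0/(-5)) - 125)*(-92) = (0*(0*(⅕) + 0*(-⅕)) - 125)*(-92) = (0*(0 + 0) - 125)*(-92) = (0*0 - 125)*(-92) = (0 - 125)*(-92) = -125*(-92) = 11500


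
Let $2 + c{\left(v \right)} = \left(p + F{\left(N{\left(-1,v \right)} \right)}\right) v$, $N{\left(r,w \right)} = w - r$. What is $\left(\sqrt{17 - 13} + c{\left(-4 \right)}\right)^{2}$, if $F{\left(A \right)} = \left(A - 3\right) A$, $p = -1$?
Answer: $4624$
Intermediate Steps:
$F{\left(A \right)} = A \left(-3 + A\right)$ ($F{\left(A \right)} = \left(-3 + A\right) A = A \left(-3 + A\right)$)
$c{\left(v \right)} = -2 + v \left(-1 + \left(1 + v\right) \left(-2 + v\right)\right)$ ($c{\left(v \right)} = -2 + \left(-1 + \left(v - -1\right) \left(-3 + \left(v - -1\right)\right)\right) v = -2 + \left(-1 + \left(v + 1\right) \left(-3 + \left(v + 1\right)\right)\right) v = -2 + \left(-1 + \left(1 + v\right) \left(-3 + \left(1 + v\right)\right)\right) v = -2 + \left(-1 + \left(1 + v\right) \left(-2 + v\right)\right) v = -2 + v \left(-1 + \left(1 + v\right) \left(-2 + v\right)\right)$)
$\left(\sqrt{17 - 13} + c{\left(-4 \right)}\right)^{2} = \left(\sqrt{17 - 13} - \left(-2 + 4 \left(1 - 4\right) \left(-2 - 4\right)\right)\right)^{2} = \left(\sqrt{4} - \left(-2 + 72\right)\right)^{2} = \left(2 - 70\right)^{2} = \left(-68\right)^{2} = 4624$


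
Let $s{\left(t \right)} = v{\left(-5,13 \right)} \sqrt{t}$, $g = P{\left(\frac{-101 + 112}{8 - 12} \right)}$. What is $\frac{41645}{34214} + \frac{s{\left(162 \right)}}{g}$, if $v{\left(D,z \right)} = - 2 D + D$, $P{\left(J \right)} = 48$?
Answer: $\frac{41645}{34214} + \frac{15 \sqrt{2}}{16} \approx 2.543$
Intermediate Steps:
$g = 48$
$v{\left(D,z \right)} = - D$
$s{\left(t \right)} = 5 \sqrt{t}$ ($s{\left(t \right)} = \left(-1\right) \left(-5\right) \sqrt{t} = 5 \sqrt{t}$)
$\frac{41645}{34214} + \frac{s{\left(162 \right)}}{g} = \frac{41645}{34214} + \frac{5 \sqrt{162}}{48} = 41645 \cdot \frac{1}{34214} + 5 \cdot 9 \sqrt{2} \cdot \frac{1}{48} = \frac{41645}{34214} + 45 \sqrt{2} \cdot \frac{1}{48} = \frac{41645}{34214} + \frac{15 \sqrt{2}}{16}$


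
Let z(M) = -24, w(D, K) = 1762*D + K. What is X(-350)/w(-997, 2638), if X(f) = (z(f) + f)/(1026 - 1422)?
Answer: -17/31573368 ≈ -5.3843e-7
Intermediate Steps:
w(D, K) = K + 1762*D
X(f) = 2/33 - f/396 (X(f) = (-24 + f)/(1026 - 1422) = (-24 + f)/(-396) = (-24 + f)*(-1/396) = 2/33 - f/396)
X(-350)/w(-997, 2638) = (2/33 - 1/396*(-350))/(2638 + 1762*(-997)) = (2/33 + 175/198)/(2638 - 1756714) = (17/18)/(-1754076) = (17/18)*(-1/1754076) = -17/31573368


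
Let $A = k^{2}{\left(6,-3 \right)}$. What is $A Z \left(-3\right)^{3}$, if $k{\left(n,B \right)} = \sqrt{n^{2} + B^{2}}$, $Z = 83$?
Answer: $-100845$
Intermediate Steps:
$k{\left(n,B \right)} = \sqrt{B^{2} + n^{2}}$
$A = 45$ ($A = \left(\sqrt{\left(-3\right)^{2} + 6^{2}}\right)^{2} = \left(\sqrt{9 + 36}\right)^{2} = \left(\sqrt{45}\right)^{2} = \left(3 \sqrt{5}\right)^{2} = 45$)
$A Z \left(-3\right)^{3} = 45 \cdot 83 \left(-3\right)^{3} = 3735 \left(-27\right) = -100845$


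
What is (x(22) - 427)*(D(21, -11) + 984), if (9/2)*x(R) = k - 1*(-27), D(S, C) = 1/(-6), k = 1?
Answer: -22354661/54 ≈ -4.1398e+5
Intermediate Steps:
D(S, C) = -⅙
x(R) = 56/9 (x(R) = 2*(1 - 1*(-27))/9 = 2*(1 + 27)/9 = (2/9)*28 = 56/9)
(x(22) - 427)*(D(21, -11) + 984) = (56/9 - 427)*(-⅙ + 984) = -3787/9*5903/6 = -22354661/54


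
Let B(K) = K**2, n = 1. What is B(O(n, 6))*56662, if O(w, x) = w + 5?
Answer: 2039832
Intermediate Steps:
O(w, x) = 5 + w
B(O(n, 6))*56662 = (5 + 1)**2*56662 = 6**2*56662 = 36*56662 = 2039832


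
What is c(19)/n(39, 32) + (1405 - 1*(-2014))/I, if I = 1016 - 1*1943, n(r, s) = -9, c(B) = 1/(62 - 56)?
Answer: -20617/5562 ≈ -3.7068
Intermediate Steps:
c(B) = ⅙ (c(B) = 1/6 = ⅙)
I = -927 (I = 1016 - 1943 = -927)
c(19)/n(39, 32) + (1405 - 1*(-2014))/I = (⅙)/(-9) + (1405 - 1*(-2014))/(-927) = (⅙)*(-⅑) + (1405 + 2014)*(-1/927) = -1/54 + 3419*(-1/927) = -1/54 - 3419/927 = -20617/5562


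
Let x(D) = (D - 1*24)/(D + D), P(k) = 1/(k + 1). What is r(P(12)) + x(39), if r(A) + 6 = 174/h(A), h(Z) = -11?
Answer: -6185/286 ≈ -21.626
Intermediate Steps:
P(k) = 1/(1 + k)
r(A) = -240/11 (r(A) = -6 + 174/(-11) = -6 + 174*(-1/11) = -6 - 174/11 = -240/11)
x(D) = (-24 + D)/(2*D) (x(D) = (D - 24)/((2*D)) = (-24 + D)*(1/(2*D)) = (-24 + D)/(2*D))
r(P(12)) + x(39) = -240/11 + (1/2)*(-24 + 39)/39 = -240/11 + (1/2)*(1/39)*15 = -240/11 + 5/26 = -6185/286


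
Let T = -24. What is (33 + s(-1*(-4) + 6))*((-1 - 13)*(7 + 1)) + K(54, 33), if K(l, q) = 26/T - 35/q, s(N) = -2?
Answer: -458587/132 ≈ -3474.1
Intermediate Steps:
K(l, q) = -13/12 - 35/q (K(l, q) = 26/(-24) - 35/q = 26*(-1/24) - 35/q = -13/12 - 35/q)
(33 + s(-1*(-4) + 6))*((-1 - 13)*(7 + 1)) + K(54, 33) = (33 - 2)*((-1 - 13)*(7 + 1)) + (-13/12 - 35/33) = 31*(-14*8) + (-13/12 - 35*1/33) = 31*(-112) + (-13/12 - 35/33) = -3472 - 283/132 = -458587/132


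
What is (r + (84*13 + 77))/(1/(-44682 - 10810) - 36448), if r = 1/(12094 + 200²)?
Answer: -1689672772702/52681943745599 ≈ -0.032073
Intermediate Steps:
r = 1/52094 (r = 1/(12094 + 40000) = 1/52094 ≈ 1.9196e-5)
(r + (84*13 + 77))/(1/(-44682 - 10810) - 36448) = (1/52094 + (84*13 + 77))/(1/(-44682 - 10810) - 36448) = (1/52094 + (1092 + 77))/(1/(-55492) - 36448) = (1/52094 + 1169)/(-1/55492 - 36448) = 60897887/(52094*(-2022572417/55492)) = (60897887/52094)*(-55492/2022572417) = -1689672772702/52681943745599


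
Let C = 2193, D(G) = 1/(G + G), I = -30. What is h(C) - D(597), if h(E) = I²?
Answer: 1074599/1194 ≈ 900.00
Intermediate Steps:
D(G) = 1/(2*G)
h(E) = 900 (h(E) = (-30)² = 900)
h(C) - D(597) = 900 - 1/(2*597) = 900 - 1*1/1194 = 900 - 1/1194 = 1074599/1194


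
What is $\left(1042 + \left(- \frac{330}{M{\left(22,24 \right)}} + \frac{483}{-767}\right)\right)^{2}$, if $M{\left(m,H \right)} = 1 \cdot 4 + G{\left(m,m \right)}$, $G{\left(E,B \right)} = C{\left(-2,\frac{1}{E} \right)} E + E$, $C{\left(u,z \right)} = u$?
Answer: $\frac{5945687270884}{5294601} \approx 1.123 \cdot 10^{6}$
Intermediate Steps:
$G{\left(E,B \right)} = - E$ ($G{\left(E,B \right)} = - 2 E + E = - E$)
$M{\left(m,H \right)} = 4 - m$ ($M{\left(m,H \right)} = 1 \cdot 4 - m = 4 - m$)
$\left(1042 + \left(- \frac{330}{M{\left(22,24 \right)}} + \frac{483}{-767}\right)\right)^{2} = \left(1042 - \left(\frac{483}{767} + \frac{330}{4 - 22}\right)\right)^{2} = \left(1042 - \left(\frac{483}{767} + \frac{330}{-18}\right)\right)^{2} = \left(1042 - - \frac{40736}{2301}\right)^{2} = \left(1042 + \left(\frac{55}{3} - \frac{483}{767}\right)\right)^{2} = \left(1042 + \frac{40736}{2301}\right)^{2} = \left(\frac{2438378}{2301}\right)^{2} = \frac{5945687270884}{5294601}$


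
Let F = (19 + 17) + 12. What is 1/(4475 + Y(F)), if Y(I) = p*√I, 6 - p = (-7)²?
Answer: 4475/19936873 + 172*√3/19936873 ≈ 0.00023940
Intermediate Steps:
F = 48 (F = 36 + 12 = 48)
p = -43 (p = 6 - 1*(-7)² = 6 - 1*49 = 6 - 49 = -43)
Y(I) = -43*√I
1/(4475 + Y(F)) = 1/(4475 - 172*√3)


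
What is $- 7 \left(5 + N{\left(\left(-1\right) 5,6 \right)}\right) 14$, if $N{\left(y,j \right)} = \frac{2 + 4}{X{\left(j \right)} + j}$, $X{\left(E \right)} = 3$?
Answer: $- \frac{1666}{3} \approx -555.33$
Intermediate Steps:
$N{\left(y,j \right)} = \frac{6}{3 + j}$ ($N{\left(y,j \right)} = \frac{2 + 4}{3 + j} = \frac{6}{3 + j}$)
$- 7 \left(5 + N{\left(\left(-1\right) 5,6 \right)}\right) 14 = - 7 \left(5 + \frac{6}{3 + 6}\right) 14 = - 7 \left(5 + \frac{6}{9}\right) 14 = - 7 \left(5 + 6 \cdot \frac{1}{9}\right) 14 = - 7 \left(5 + \frac{2}{3}\right) 14 = \left(-7\right) \frac{17}{3} \cdot 14 = \left(- \frac{119}{3}\right) 14 = - \frac{1666}{3}$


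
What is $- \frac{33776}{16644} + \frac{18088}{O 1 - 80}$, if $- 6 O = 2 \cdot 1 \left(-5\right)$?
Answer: $- \frac{227776844}{977835} \approx -232.94$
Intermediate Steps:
$O = \frac{5}{3}$ ($O = - \frac{2 \cdot 1 \left(-5\right)}{6} = - \frac{2 \left(-5\right)}{6} = \left(- \frac{1}{6}\right) \left(-10\right) = \frac{5}{3} \approx 1.6667$)
$- \frac{33776}{16644} + \frac{18088}{O 1 - 80} = - \frac{33776}{16644} + \frac{18088}{\frac{5}{3} \cdot 1 - 80} = \left(-33776\right) \frac{1}{16644} + \frac{18088}{\frac{5}{3} - 80} = - \frac{8444}{4161} + \frac{18088}{- \frac{235}{3}} = - \frac{8444}{4161} + 18088 \left(- \frac{3}{235}\right) = - \frac{8444}{4161} - \frac{54264}{235} = - \frac{227776844}{977835}$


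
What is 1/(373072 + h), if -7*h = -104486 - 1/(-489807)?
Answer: 3428649/1330310913929 ≈ 2.5773e-6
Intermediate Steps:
h = 51177974201/3428649 (h = -(-104486 - 1/(-489807))/7 = -(-104486 - 1*(-1/489807))/7 = -(-104486 + 1/489807)/7 = -⅐*(-51177974201/489807) = 51177974201/3428649 ≈ 14927.)
1/(373072 + h) = 1/(373072 + 51177974201/3428649) = 1/(1330310913929/3428649) = 3428649/1330310913929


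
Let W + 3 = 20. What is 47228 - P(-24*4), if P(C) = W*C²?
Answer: -109444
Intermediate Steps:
W = 17 (W = -3 + 20 = 17)
P(C) = 17*C²
47228 - P(-24*4) = 47228 - 17*(-24*4)² = 47228 - 17*(-96)² = 47228 - 17*9216 = 47228 - 1*156672 = 47228 - 156672 = -109444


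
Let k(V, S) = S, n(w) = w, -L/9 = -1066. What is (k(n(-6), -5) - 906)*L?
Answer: -8740134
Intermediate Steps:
L = 9594 (L = -9*(-1066) = 9594)
(k(n(-6), -5) - 906)*L = (-5 - 906)*9594 = -911*9594 = -8740134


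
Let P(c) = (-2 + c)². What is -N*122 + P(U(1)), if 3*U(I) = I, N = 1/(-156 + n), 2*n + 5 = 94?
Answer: 7771/2007 ≈ 3.8719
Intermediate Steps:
n = 89/2 (n = -5/2 + (½)*94 = -5/2 + 47 = 89/2 ≈ 44.500)
N = -2/223 (N = 1/(-156 + 89/2) = 1/(-223/2) = -2/223 ≈ -0.0089686)
U(I) = I/3
-N*122 + P(U(1)) = -1*(-2/223)*122 + (-2 + (⅓)*1)² = (2/223)*122 + (-2 + ⅓)² = 244/223 + (-5/3)² = 244/223 + 25/9 = 7771/2007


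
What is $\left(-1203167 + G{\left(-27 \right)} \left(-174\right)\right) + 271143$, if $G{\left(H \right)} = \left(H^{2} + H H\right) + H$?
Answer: $-1181018$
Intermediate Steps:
$G{\left(H \right)} = H + 2 H^{2}$ ($G{\left(H \right)} = \left(H^{2} + H^{2}\right) + H = 2 H^{2} + H = H + 2 H^{2}$)
$\left(-1203167 + G{\left(-27 \right)} \left(-174\right)\right) + 271143 = \left(-1203167 + - 27 \left(1 + 2 \left(-27\right)\right) \left(-174\right)\right) + 271143 = \left(-1203167 + - 27 \left(1 - 54\right) \left(-174\right)\right) + 271143 = \left(-1203167 + \left(-27\right) \left(-53\right) \left(-174\right)\right) + 271143 = \left(-1203167 + 1431 \left(-174\right)\right) + 271143 = \left(-1203167 - 248994\right) + 271143 = -1452161 + 271143 = -1181018$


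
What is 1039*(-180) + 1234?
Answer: -185786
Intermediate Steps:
1039*(-180) + 1234 = -187020 + 1234 = -185786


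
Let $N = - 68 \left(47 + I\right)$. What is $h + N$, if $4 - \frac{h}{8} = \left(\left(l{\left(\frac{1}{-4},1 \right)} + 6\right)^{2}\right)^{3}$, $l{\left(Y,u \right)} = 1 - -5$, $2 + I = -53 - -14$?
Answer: $-23888248$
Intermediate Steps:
$I = -41$ ($I = -2 - 39 = -41$)
$l{\left(Y,u \right)} = 6$ ($l{\left(Y,u \right)} = 1 + 5 = 6$)
$h = -23887840$ ($h = 32 - 8 \left(\left(6 + 6\right)^{2}\right)^{3} = 32 - 8 \left(12^{2}\right)^{3} = 32 - 8 \cdot 144^{3} = 32 - 23887872 = -23887840$)
$N = -408$ ($N = - 68 \left(47 - 41\right) = \left(-68\right) 6 = -408$)
$h + N = -23887840 - 408 = -23888248$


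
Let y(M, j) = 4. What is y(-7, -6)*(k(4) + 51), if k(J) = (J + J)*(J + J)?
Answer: 460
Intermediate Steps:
k(J) = 4*J**2 (k(J) = (2*J)*(2*J) = 4*J**2)
y(-7, -6)*(k(4) + 51) = 4*(4*4**2 + 51) = 4*(4*16 + 51) = 4*(64 + 51) = 4*115 = 460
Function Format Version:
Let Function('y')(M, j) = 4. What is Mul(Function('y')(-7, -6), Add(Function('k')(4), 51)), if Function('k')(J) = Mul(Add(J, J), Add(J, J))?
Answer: 460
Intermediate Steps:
Function('k')(J) = Mul(4, Pow(J, 2)) (Function('k')(J) = Mul(Mul(2, J), Mul(2, J)) = Mul(4, Pow(J, 2)))
Mul(Function('y')(-7, -6), Add(Function('k')(4), 51)) = Mul(4, Add(Mul(4, Pow(4, 2)), 51)) = Mul(4, Add(Mul(4, 16), 51)) = Mul(4, Add(64, 51)) = Mul(4, 115) = 460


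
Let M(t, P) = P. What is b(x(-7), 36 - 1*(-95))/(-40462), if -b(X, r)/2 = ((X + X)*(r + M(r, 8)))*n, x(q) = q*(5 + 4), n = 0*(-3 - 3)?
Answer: 0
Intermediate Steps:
n = 0 (n = 0*(-6) = 0)
x(q) = 9*q (x(q) = q*9 = 9*q)
b(X, r) = 0 (b(X, r) = -2*(X + X)*(r + 8)*0 = -2*(2*X)*(8 + r)*0 = -2*2*X*(8 + r)*0 = -2*0 = 0)
b(x(-7), 36 - 1*(-95))/(-40462) = 0/(-40462) = 0*(-1/40462) = 0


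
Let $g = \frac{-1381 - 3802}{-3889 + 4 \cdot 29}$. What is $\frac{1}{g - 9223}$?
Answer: $- \frac{3773}{34793196} \approx -0.00010844$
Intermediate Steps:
$g = \frac{5183}{3773}$ ($g = - \frac{5183}{-3889 + 116} = - \frac{5183}{-3773} = \left(-5183\right) \left(- \frac{1}{3773}\right) = \frac{5183}{3773} \approx 1.3737$)
$\frac{1}{g - 9223} = \frac{1}{\frac{5183}{3773} - 9223} = \frac{1}{- \frac{34793196}{3773}} = - \frac{3773}{34793196}$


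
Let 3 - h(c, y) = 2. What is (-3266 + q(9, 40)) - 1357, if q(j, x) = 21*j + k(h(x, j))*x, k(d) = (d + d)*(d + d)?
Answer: -4274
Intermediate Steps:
h(c, y) = 1 (h(c, y) = 3 - 1*2 = 3 - 2 = 1)
k(d) = 4*d² (k(d) = (2*d)*(2*d) = 4*d²)
q(j, x) = 4*x + 21*j (q(j, x) = 21*j + (4*1²)*x = 21*j + (4*1)*x = 21*j + 4*x = 4*x + 21*j)
(-3266 + q(9, 40)) - 1357 = (-3266 + (4*40 + 21*9)) - 1357 = (-3266 + (160 + 189)) - 1357 = (-3266 + 349) - 1357 = -2917 - 1357 = -4274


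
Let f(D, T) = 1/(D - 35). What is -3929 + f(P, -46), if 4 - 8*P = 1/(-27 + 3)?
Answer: -26021959/6623 ≈ -3929.0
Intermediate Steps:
P = 97/192 (P = ½ - 1/(8*(-27 + 3)) = ½ - ⅛/(-24) = ½ - ⅛*(-1/24) = ½ + 1/192 = 97/192 ≈ 0.50521)
f(D, T) = 1/(-35 + D)
-3929 + f(P, -46) = -3929 + 1/(-35 + 97/192) = -3929 + 1/(-6623/192) = -3929 - 192/6623 = -26021959/6623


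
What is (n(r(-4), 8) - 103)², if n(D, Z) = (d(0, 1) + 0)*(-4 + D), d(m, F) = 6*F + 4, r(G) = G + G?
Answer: 49729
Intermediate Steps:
r(G) = 2*G
d(m, F) = 4 + 6*F
n(D, Z) = -40 + 10*D (n(D, Z) = ((4 + 6*1) + 0)*(-4 + D) = ((4 + 6) + 0)*(-4 + D) = (10 + 0)*(-4 + D) = 10*(-4 + D) = -40 + 10*D)
(n(r(-4), 8) - 103)² = ((-40 + 10*(2*(-4))) - 103)² = ((-40 + 10*(-8)) - 103)² = ((-40 - 80) - 103)² = (-120 - 103)² = (-223)² = 49729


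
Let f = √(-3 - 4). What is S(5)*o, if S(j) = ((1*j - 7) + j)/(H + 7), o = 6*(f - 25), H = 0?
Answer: -450/7 + 18*I*√7/7 ≈ -64.286 + 6.8034*I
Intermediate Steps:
f = I*√7 (f = √(-7) = I*√7 ≈ 2.6458*I)
o = -150 + 6*I*√7 (o = 6*(I*√7 - 25) = 6*(-25 + I*√7) = -150 + 6*I*√7 ≈ -150.0 + 15.875*I)
S(j) = -1 + 2*j/7 (S(j) = ((1*j - 7) + j)/(0 + 7) = ((j - 7) + j)/7 = ((-7 + j) + j)*(⅐) = (-7 + 2*j)*(⅐) = -1 + 2*j/7)
S(5)*o = (-1 + (2/7)*5)*(-150 + 6*I*√7) = (-1 + 10/7)*(-150 + 6*I*√7) = 3*(-150 + 6*I*√7)/7 = -450/7 + 18*I*√7/7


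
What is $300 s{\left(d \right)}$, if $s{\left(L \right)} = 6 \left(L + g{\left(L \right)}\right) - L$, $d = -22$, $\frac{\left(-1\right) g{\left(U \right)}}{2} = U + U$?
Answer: $125400$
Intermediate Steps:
$g{\left(U \right)} = - 4 U$ ($g{\left(U \right)} = - 2 \left(U + U\right) = - 2 \cdot 2 U = - 4 U$)
$s{\left(L \right)} = - 19 L$ ($s{\left(L \right)} = 6 \left(L - 4 L\right) - L = 6 \left(- 3 L\right) - L = - 18 L - L = - 19 L$)
$300 s{\left(d \right)} = 300 \left(\left(-19\right) \left(-22\right)\right) = 300 \cdot 418 = 125400$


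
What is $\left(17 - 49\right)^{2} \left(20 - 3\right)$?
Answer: $17408$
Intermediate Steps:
$\left(17 - 49\right)^{2} \left(20 - 3\right) = \left(-32\right)^{2} \cdot 17 = 1024 \cdot 17 = 17408$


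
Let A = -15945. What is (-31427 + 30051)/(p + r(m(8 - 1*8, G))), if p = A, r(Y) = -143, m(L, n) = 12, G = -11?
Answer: 172/2011 ≈ 0.085530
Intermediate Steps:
p = -15945
(-31427 + 30051)/(p + r(m(8 - 1*8, G))) = (-31427 + 30051)/(-15945 - 143) = -1376/(-16088) = -1376*(-1/16088) = 172/2011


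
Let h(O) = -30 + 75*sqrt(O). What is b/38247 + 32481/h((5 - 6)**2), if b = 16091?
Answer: 138113878/191235 ≈ 722.22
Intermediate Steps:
b/38247 + 32481/h((5 - 6)**2) = 16091/38247 + 32481/(-30 + 75*sqrt((5 - 6)**2)) = 16091*(1/38247) + 32481/(-30 + 75*sqrt((-1)**2)) = 16091/38247 + 32481/(-30 + 75*sqrt(1)) = 16091/38247 + 32481/(-30 + 75*1) = 16091/38247 + 32481/(-30 + 75) = 16091/38247 + 32481/45 = 16091/38247 + 32481*(1/45) = 16091/38247 + 3609/5 = 138113878/191235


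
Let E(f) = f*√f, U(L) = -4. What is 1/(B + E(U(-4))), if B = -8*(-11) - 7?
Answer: 81/6625 + 8*I/6625 ≈ 0.012226 + 0.0012075*I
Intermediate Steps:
E(f) = f^(3/2)
B = 81 (B = 88 - 7 = 81)
1/(B + E(U(-4))) = 1/(81 + (-4)^(3/2)) = 1/(81 - 8*I) = (81 + 8*I)/6625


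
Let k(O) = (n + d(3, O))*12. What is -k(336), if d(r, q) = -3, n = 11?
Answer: -96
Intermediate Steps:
k(O) = 96 (k(O) = (11 - 3)*12 = 8*12 = 96)
-k(336) = -1*96 = -96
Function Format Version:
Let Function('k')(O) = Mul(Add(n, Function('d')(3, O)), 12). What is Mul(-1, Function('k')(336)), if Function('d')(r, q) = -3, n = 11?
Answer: -96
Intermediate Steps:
Function('k')(O) = 96 (Function('k')(O) = Mul(Add(11, -3), 12) = Mul(8, 12) = 96)
Mul(-1, Function('k')(336)) = Mul(-1, 96) = -96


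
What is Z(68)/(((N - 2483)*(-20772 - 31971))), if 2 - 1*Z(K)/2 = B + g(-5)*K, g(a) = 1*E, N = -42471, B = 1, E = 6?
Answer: -407/1185504411 ≈ -3.4331e-7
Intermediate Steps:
g(a) = 6 (g(a) = 1*6 = 6)
Z(K) = 2 - 12*K (Z(K) = 4 - 2*(1 + 6*K) = 4 + (-2 - 12*K) = 2 - 12*K)
Z(68)/(((N - 2483)*(-20772 - 31971))) = (2 - 12*68)/(((-42471 - 2483)*(-20772 - 31971))) = (2 - 816)/((-44954*(-52743))) = -814/2371008822 = -814*1/2371008822 = -407/1185504411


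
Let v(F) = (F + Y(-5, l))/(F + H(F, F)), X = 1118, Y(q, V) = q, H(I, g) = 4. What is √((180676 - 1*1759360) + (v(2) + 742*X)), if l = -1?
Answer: 9*I*√36994/2 ≈ 865.52*I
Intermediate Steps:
v(F) = (-5 + F)/(4 + F) (v(F) = (F - 5)/(F + 4) = (-5 + F)/(4 + F))
√((180676 - 1*1759360) + (v(2) + 742*X)) = √((180676 - 1*1759360) + ((-5 + 2)/(4 + 2) + 742*1118)) = √((180676 - 1759360) + (-3/6 + 829556)) = √(-1578684 + ((⅙)*(-3) + 829556)) = √(-1578684 + (-½ + 829556)) = √(-1578684 + 1659111/2) = √(-1498257/2) = 9*I*√36994/2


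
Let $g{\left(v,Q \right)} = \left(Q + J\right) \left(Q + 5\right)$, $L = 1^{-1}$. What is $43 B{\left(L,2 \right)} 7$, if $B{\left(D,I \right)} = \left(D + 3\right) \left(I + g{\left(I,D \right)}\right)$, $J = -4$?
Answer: $-19264$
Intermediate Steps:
$L = 1$
$g{\left(v,Q \right)} = \left(-4 + Q\right) \left(5 + Q\right)$ ($g{\left(v,Q \right)} = \left(Q - 4\right) \left(Q + 5\right) = \left(-4 + Q\right) \left(5 + Q\right)$)
$B{\left(D,I \right)} = \left(3 + D\right) \left(-20 + D + I + D^{2}\right)$ ($B{\left(D,I \right)} = \left(D + 3\right) \left(I + \left(-20 + D + D^{2}\right)\right) = \left(3 + D\right) \left(-20 + D + I + D^{2}\right)$)
$43 B{\left(L,2 \right)} 7 = 43 \left(-60 + 1^{3} - 17 + 3 \cdot 2 + 4 \cdot 1^{2} + 1 \cdot 2\right) 7 = 43 \left(-60 + 1 - 17 + 6 + 4 \cdot 1 + 2\right) 7 = 43 \left(-60 + 1 - 17 + 6 + 4 + 2\right) 7 = 43 \left(-64\right) 7 = \left(-2752\right) 7 = -19264$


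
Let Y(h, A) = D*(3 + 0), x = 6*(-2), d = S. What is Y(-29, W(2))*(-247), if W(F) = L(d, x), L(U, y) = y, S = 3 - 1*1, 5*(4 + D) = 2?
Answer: 13338/5 ≈ 2667.6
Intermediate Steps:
D = -18/5 (D = -4 + (⅕)*2 = -4 + ⅖ = -18/5 ≈ -3.6000)
S = 2 (S = 3 - 1 = 2)
d = 2
x = -12
W(F) = -12
Y(h, A) = -54/5 (Y(h, A) = -18*(3 + 0)/5 = -18/5*3 = -54/5)
Y(-29, W(2))*(-247) = -54/5*(-247) = 13338/5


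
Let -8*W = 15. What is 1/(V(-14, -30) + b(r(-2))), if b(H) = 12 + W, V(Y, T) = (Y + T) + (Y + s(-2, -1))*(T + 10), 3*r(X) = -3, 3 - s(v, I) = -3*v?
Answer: 8/2449 ≈ 0.0032666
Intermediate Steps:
W = -15/8 (W = -⅛*15 = -15/8 ≈ -1.8750)
s(v, I) = 3 + 3*v (s(v, I) = 3 - (-3)*v = 3 + 3*v)
r(X) = -1 (r(X) = (⅓)*(-3) = -1)
V(Y, T) = T + Y + (-3 + Y)*(10 + T) (V(Y, T) = (Y + T) + (Y + (3 + 3*(-2)))*(T + 10) = (T + Y) + (Y + (3 - 6))*(10 + T) = (T + Y) + (Y - 3)*(10 + T) = (T + Y) + (-3 + Y)*(10 + T) = T + Y + (-3 + Y)*(10 + T))
b(H) = 81/8 (b(H) = 12 - 15/8 = 81/8)
1/(V(-14, -30) + b(r(-2))) = 1/((-30 - 2*(-30) + 11*(-14) - 30*(-14)) + 81/8) = 1/((-30 + 60 - 154 + 420) + 81/8) = 1/(296 + 81/8) = 1/(2449/8) = 8/2449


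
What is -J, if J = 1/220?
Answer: -1/220 ≈ -0.0045455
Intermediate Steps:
J = 1/220 ≈ 0.0045455
-J = -1*1/220 = -1/220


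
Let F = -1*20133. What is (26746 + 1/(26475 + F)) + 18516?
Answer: 287051605/6342 ≈ 45262.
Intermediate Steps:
F = -20133
(26746 + 1/(26475 + F)) + 18516 = (26746 + 1/(26475 - 20133)) + 18516 = (26746 + 1/6342) + 18516 = 169623133/6342 + 18516 = 287051605/6342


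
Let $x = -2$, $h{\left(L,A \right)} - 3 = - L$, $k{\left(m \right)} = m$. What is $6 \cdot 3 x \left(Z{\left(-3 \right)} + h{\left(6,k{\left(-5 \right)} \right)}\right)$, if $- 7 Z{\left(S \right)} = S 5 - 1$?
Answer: $\frac{180}{7} \approx 25.714$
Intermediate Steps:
$Z{\left(S \right)} = \frac{1}{7} - \frac{5 S}{7}$ ($Z{\left(S \right)} = - \frac{S 5 - 1}{7} = - \frac{5 S - 1}{7} = - \frac{-1 + 5 S}{7} = \frac{1}{7} - \frac{5 S}{7}$)
$h{\left(L,A \right)} = 3 - L$
$6 \cdot 3 x \left(Z{\left(-3 \right)} + h{\left(6,k{\left(-5 \right)} \right)}\right) = 6 \cdot 3 \left(-2\right) \left(\left(\frac{1}{7} - - \frac{15}{7}\right) + \left(3 - 6\right)\right) = 18 \left(-2\right) \left(\left(\frac{1}{7} + \frac{15}{7}\right) + \left(3 - 6\right)\right) = - 36 \left(\frac{16}{7} - 3\right) = \left(-36\right) \left(- \frac{5}{7}\right) = \frac{180}{7}$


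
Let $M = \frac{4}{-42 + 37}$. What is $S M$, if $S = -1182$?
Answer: $\frac{4728}{5} \approx 945.6$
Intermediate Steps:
$M = - \frac{4}{5}$ ($M = \frac{4}{-5} = 4 \left(- \frac{1}{5}\right) = - \frac{4}{5} \approx -0.8$)
$S M = \left(-1182\right) \left(- \frac{4}{5}\right) = \frac{4728}{5}$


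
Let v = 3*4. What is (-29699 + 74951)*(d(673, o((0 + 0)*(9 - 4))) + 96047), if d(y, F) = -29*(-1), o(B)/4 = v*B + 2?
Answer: 4347631152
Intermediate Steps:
v = 12
o(B) = 8 + 48*B (o(B) = 4*(12*B + 2) = 4*(2 + 12*B) = 8 + 48*B)
d(y, F) = 29
(-29699 + 74951)*(d(673, o((0 + 0)*(9 - 4))) + 96047) = (-29699 + 74951)*(29 + 96047) = 45252*96076 = 4347631152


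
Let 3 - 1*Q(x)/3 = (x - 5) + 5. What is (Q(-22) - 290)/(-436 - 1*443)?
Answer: 215/879 ≈ 0.24460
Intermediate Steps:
Q(x) = 9 - 3*x (Q(x) = 9 - 3*((x - 5) + 5) = 9 - 3*((-5 + x) + 5) = 9 - 3*x)
(Q(-22) - 290)/(-436 - 1*443) = ((9 - 3*(-22)) - 290)/(-436 - 1*443) = ((9 + 66) - 290)/(-436 - 443) = (75 - 290)/(-879) = -215*(-1/879) = 215/879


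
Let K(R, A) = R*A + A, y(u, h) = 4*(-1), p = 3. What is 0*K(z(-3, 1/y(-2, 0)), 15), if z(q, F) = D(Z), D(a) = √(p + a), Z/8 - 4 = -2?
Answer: 0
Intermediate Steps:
Z = 16 (Z = 32 + 8*(-2) = 32 - 16 = 16)
y(u, h) = -4
D(a) = √(3 + a)
z(q, F) = √19 (z(q, F) = √(3 + 16) = √19)
K(R, A) = A + A*R (K(R, A) = A*R + A = A + A*R)
0*K(z(-3, 1/y(-2, 0)), 15) = 0*(15*(1 + √19)) = 0*(15 + 15*√19) = 0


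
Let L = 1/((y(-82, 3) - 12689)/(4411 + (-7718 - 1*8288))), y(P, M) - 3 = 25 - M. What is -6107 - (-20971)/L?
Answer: 194766079/11595 ≈ 16797.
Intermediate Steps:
y(P, M) = 28 - M (y(P, M) = 3 + (25 - M) = 28 - M)
L = 11595/12664 (L = 1/(((28 - 1*3) - 12689)/(4411 + (-7718 - 1*8288))) = 1/(((28 - 3) - 12689)/(4411 + (-7718 - 8288))) = 1/((25 - 12689)/(4411 - 16006)) = 1/(-12664/(-11595)) = 1/(-12664*(-1/11595)) = 1/(12664/11595) = 11595/12664 ≈ 0.91559)
-6107 - (-20971)/L = -6107 - (-20971)/11595/12664 = -6107 - (-20971)*12664/11595 = -6107 - 1*(-265576744/11595) = -6107 + 265576744/11595 = 194766079/11595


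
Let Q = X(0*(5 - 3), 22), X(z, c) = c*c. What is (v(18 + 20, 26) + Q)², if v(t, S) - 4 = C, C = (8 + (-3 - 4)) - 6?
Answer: 233289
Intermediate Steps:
X(z, c) = c²
C = -5 (C = (8 - 7) - 6 = 1 - 6 = -5)
v(t, S) = -1 (v(t, S) = 4 - 5 = -1)
Q = 484 (Q = 22² = 484)
(v(18 + 20, 26) + Q)² = (-1 + 484)² = 483² = 233289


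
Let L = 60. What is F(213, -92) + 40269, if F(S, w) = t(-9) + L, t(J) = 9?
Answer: 40338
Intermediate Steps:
F(S, w) = 69 (F(S, w) = 9 + 60 = 69)
F(213, -92) + 40269 = 69 + 40269 = 40338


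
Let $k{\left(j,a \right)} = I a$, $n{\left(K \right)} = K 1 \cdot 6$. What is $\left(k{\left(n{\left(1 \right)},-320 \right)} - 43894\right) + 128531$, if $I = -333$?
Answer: $191197$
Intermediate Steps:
$n{\left(K \right)} = 6 K$ ($n{\left(K \right)} = K 6 = 6 K$)
$k{\left(j,a \right)} = - 333 a$
$\left(k{\left(n{\left(1 \right)},-320 \right)} - 43894\right) + 128531 = \left(\left(-333\right) \left(-320\right) - 43894\right) + 128531 = \left(106560 - 43894\right) + 128531 = 62666 + 128531 = 191197$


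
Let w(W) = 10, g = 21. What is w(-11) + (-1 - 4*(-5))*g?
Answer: 409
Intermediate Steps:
w(-11) + (-1 - 4*(-5))*g = 10 + (-1 - 4*(-5))*21 = 10 + (-1 + 20)*21 = 10 + 19*21 = 10 + 399 = 409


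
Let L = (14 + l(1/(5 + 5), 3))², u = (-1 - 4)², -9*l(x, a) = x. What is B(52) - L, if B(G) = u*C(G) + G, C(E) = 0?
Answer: -1163881/8100 ≈ -143.69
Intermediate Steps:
l(x, a) = -x/9
u = 25 (u = (-5)² = 25)
B(G) = G (B(G) = 25*0 + G = 0 + G = G)
L = 1585081/8100 (L = (14 - 1/(9*(5 + 5)))² = (14 - ⅑/10)² = (14 - ⅑*⅒)² = (14 - 1/90)² = (1259/90)² = 1585081/8100 ≈ 195.69)
B(52) - L = 52 - 1*1585081/8100 = 52 - 1585081/8100 = -1163881/8100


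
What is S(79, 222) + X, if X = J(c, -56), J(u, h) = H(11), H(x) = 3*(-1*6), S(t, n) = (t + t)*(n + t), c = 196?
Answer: 47540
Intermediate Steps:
S(t, n) = 2*t*(n + t) (S(t, n) = (2*t)*(n + t) = 2*t*(n + t))
H(x) = -18 (H(x) = 3*(-6) = -18)
J(u, h) = -18
X = -18
S(79, 222) + X = 2*79*(222 + 79) - 18 = 2*79*301 - 18 = 47558 - 18 = 47540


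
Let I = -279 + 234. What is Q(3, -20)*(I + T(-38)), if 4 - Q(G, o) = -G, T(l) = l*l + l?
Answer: 9527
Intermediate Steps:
T(l) = l + l² (T(l) = l² + l = l + l²)
Q(G, o) = 4 + G (Q(G, o) = 4 - (-1)*G = 4 + G)
I = -45
Q(3, -20)*(I + T(-38)) = (4 + 3)*(-45 - 38*(1 - 38)) = 7*(-45 - 38*(-37)) = 7*(-45 + 1406) = 7*1361 = 9527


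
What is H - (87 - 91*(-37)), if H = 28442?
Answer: 24988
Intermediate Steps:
H - (87 - 91*(-37)) = 28442 - (87 - 91*(-37)) = 28442 - (87 + 3367) = 28442 - 1*3454 = 28442 - 3454 = 24988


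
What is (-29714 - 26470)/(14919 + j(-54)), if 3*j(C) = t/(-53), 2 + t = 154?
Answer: -8933256/2371969 ≈ -3.7662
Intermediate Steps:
t = 152 (t = -2 + 154 = 152)
j(C) = -152/159 (j(C) = (152/(-53))/3 = (152*(-1/53))/3 = (⅓)*(-152/53) = -152/159)
(-29714 - 26470)/(14919 + j(-54)) = (-29714 - 26470)/(14919 - 152/159) = -56184/2371969/159 = -56184*159/2371969 = -8933256/2371969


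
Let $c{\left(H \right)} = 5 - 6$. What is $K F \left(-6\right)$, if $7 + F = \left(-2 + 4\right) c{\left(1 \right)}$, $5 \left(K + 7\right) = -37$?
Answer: $- \frac{3888}{5} \approx -777.6$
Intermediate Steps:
$c{\left(H \right)} = -1$ ($c{\left(H \right)} = 5 - 6 = -1$)
$K = - \frac{72}{5}$ ($K = -7 + \frac{1}{5} \left(-37\right) = -7 - \frac{37}{5} = - \frac{72}{5} \approx -14.4$)
$F = -9$ ($F = -7 + \left(-2 + 4\right) \left(-1\right) = -7 + 2 \left(-1\right) = -7 - 2 = -9$)
$K F \left(-6\right) = \left(- \frac{72}{5}\right) \left(-9\right) \left(-6\right) = \frac{648}{5} \left(-6\right) = - \frac{3888}{5}$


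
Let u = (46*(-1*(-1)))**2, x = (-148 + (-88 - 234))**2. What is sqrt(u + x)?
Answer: 2*sqrt(55754) ≈ 472.25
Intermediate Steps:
x = 220900 (x = (-148 - 322)**2 = (-470)**2 = 220900)
u = 2116 (u = (46*1)**2 = 46**2 = 2116)
sqrt(u + x) = sqrt(2116 + 220900) = sqrt(223016) = 2*sqrt(55754)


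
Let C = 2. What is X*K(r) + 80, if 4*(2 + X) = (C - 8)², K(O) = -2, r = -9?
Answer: 66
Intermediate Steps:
X = 7 (X = -2 + (2 - 8)²/4 = -2 + (¼)*(-6)² = -2 + (¼)*36 = -2 + 9 = 7)
X*K(r) + 80 = 7*(-2) + 80 = -14 + 80 = 66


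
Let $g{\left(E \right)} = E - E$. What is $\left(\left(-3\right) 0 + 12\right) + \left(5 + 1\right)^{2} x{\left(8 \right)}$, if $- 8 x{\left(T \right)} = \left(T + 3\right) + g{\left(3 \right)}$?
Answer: $- \frac{75}{2} \approx -37.5$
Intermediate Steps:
$g{\left(E \right)} = 0$
$x{\left(T \right)} = - \frac{3}{8} - \frac{T}{8}$ ($x{\left(T \right)} = - \frac{\left(T + 3\right) + 0}{8} = - \frac{\left(3 + T\right) + 0}{8} = - \frac{3 + T}{8} = - \frac{3}{8} - \frac{T}{8}$)
$\left(\left(-3\right) 0 + 12\right) + \left(5 + 1\right)^{2} x{\left(8 \right)} = \left(\left(-3\right) 0 + 12\right) + \left(5 + 1\right)^{2} \left(- \frac{3}{8} - 1\right) = \left(0 + 12\right) + 6^{2} \left(- \frac{3}{8} - 1\right) = 12 + 36 \left(- \frac{11}{8}\right) = 12 - \frac{99}{2} = - \frac{75}{2}$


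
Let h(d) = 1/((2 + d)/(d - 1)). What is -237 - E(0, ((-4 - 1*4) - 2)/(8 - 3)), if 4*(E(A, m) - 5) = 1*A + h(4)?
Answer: -1937/8 ≈ -242.13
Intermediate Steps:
h(d) = (-1 + d)/(2 + d) (h(d) = 1/((2 + d)/(-1 + d)) = (-1 + d)/(2 + d))
E(A, m) = 41/8 + A/4 (E(A, m) = 5 + (1*A + (-1 + 4)/(2 + 4))/4 = 5 + (A + 3/6)/4 = 5 + (A + (⅙)*3)/4 = 5 + (A + ½)/4 = 5 + (½ + A)/4 = 5 + (⅛ + A/4) = 41/8 + A/4)
-237 - E(0, ((-4 - 1*4) - 2)/(8 - 3)) = -237 - (41/8 + (¼)*0) = -237 - (41/8 + 0) = -237 - 1*41/8 = -237 - 41/8 = -1937/8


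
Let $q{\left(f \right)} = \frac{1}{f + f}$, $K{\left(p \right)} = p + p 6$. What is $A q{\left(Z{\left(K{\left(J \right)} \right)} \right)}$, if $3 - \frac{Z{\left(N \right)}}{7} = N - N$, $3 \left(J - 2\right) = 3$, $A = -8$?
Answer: $- \frac{4}{21} \approx -0.19048$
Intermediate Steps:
$J = 3$ ($J = 2 + \frac{1}{3} \cdot 3 = 2 + 1 = 3$)
$K{\left(p \right)} = 7 p$ ($K{\left(p \right)} = p + 6 p = 7 p$)
$Z{\left(N \right)} = 21$ ($Z{\left(N \right)} = 21 - 7 \left(N - N\right) = 21 - 0 = 21 + 0 = 21$)
$q{\left(f \right)} = \frac{1}{2 f}$
$A q{\left(Z{\left(K{\left(J \right)} \right)} \right)} = - 8 \frac{1}{2 \cdot 21} = - 8 \cdot \frac{1}{2} \cdot \frac{1}{21} = \left(-8\right) \frac{1}{42} = - \frac{4}{21}$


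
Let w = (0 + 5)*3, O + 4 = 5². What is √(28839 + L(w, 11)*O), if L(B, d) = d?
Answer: 3*√3230 ≈ 170.50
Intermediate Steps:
O = 21 (O = -4 + 5² = -4 + 25 = 21)
w = 15 (w = 5*3 = 15)
√(28839 + L(w, 11)*O) = √(28839 + 11*21) = √(28839 + 231) = √29070 = 3*√3230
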